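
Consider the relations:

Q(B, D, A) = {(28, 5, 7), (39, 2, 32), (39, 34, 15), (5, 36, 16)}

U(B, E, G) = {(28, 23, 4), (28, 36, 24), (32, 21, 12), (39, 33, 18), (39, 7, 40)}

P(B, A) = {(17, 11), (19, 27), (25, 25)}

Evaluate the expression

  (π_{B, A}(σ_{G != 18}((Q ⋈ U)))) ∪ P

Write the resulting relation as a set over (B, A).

{(17, 11), (19, 27), (25, 25), (28, 7), (39, 15), (39, 32)}

Joining Q and U on B yields {(28, 5, 7, 23, 4), (28, 5, 7, 36, 24), (39, 2, 32, 33, 18), (39, 2, 32, 7, 40), (39, 34, 15, 33, 18), (39, 34, 15, 7, 40)}.
Apply σ_{G != 18}; surviving tuples: {(28, 5, 7, 23, 4), (28, 5, 7, 36, 24), (39, 2, 32, 7, 40), (39, 34, 15, 7, 40)}
Projecting to B, A (1 duplicate(s) eliminated): {(28, 7), (39, 15), (39, 32)}
Set union of the two operands is {(17, 11), (19, 27), (25, 25), (28, 7), (39, 15), (39, 32)}.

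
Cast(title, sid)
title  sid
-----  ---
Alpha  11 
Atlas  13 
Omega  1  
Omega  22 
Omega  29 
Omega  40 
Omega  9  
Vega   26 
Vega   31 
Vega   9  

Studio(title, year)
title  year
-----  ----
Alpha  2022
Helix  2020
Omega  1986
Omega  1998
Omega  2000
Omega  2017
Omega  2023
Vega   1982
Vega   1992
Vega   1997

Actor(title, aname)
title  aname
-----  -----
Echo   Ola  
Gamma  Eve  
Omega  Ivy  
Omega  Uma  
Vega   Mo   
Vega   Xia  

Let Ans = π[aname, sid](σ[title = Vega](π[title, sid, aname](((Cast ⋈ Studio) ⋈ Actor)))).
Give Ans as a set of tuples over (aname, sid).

{(Mo, 26), (Mo, 31), (Mo, 9), (Xia, 26), (Xia, 31), (Xia, 9)}

Joining Cast and Studio on title yields {(Alpha, 11, 2022), (Omega, 1, 1986), (Omega, 1, 1998), (Omega, 1, 2000), (Omega, 1, 2017), (Omega, 1, 2023), (Omega, 22, 1986), (Omega, 22, 1998), (Omega, 22, 2000), (Omega, 22, 2017), (Omega, 22, 2023), (Omega, 29, 1986), (Omega, 29, 1998), (Omega, 29, 2000), (Omega, 29, 2017), (Omega, 29, 2023), (Omega, 40, 1986), (Omega, 40, 1998), (Omega, 40, 2000), (Omega, 40, 2017), (Omega, 40, 2023), (Omega, 9, 1986), (Omega, 9, 1998), (Omega, 9, 2000), (Omega, 9, 2017), (Omega, 9, 2023), (Vega, 26, 1982), (Vega, 26, 1992), (Vega, 26, 1997), (Vega, 31, 1982), (Vega, 31, 1992), (Vega, 31, 1997), (Vega, 9, 1982), (Vega, 9, 1992), (Vega, 9, 1997)}.
Joining (Cast ⋈ Studio) and Actor on title yields {(Omega, 1, 1986, Ivy), (Omega, 1, 1986, Uma), (Omega, 1, 1998, Ivy), (Omega, 1, 1998, Uma), (Omega, 1, 2000, Ivy), (Omega, 1, 2000, Uma), (Omega, 1, 2017, Ivy), (Omega, 1, 2017, Uma), (Omega, 1, 2023, Ivy), (Omega, 1, 2023, Uma), (Omega, 22, 1986, Ivy), (Omega, 22, 1986, Uma), (Omega, 22, 1998, Ivy), (Omega, 22, 1998, Uma), (Omega, 22, 2000, Ivy), (Omega, 22, 2000, Uma), (Omega, 22, 2017, Ivy), (Omega, 22, 2017, Uma), (Omega, 22, 2023, Ivy), (Omega, 22, 2023, Uma), (Omega, 29, 1986, Ivy), (Omega, 29, 1986, Uma), (Omega, 29, 1998, Ivy), (Omega, 29, 1998, Uma), (Omega, 29, 2000, Ivy), (Omega, 29, 2000, Uma), (Omega, 29, 2017, Ivy), (Omega, 29, 2017, Uma), (Omega, 29, 2023, Ivy), (Omega, 29, 2023, Uma), (Omega, 40, 1986, Ivy), (Omega, 40, 1986, Uma), (Omega, 40, 1998, Ivy), (Omega, 40, 1998, Uma), (Omega, 40, 2000, Ivy), (Omega, 40, 2000, Uma), (Omega, 40, 2017, Ivy), (Omega, 40, 2017, Uma), (Omega, 40, 2023, Ivy), (Omega, 40, 2023, Uma), (Omega, 9, 1986, Ivy), (Omega, 9, 1986, Uma), (Omega, 9, 1998, Ivy), (Omega, 9, 1998, Uma), (Omega, 9, 2000, Ivy), (Omega, 9, 2000, Uma), (Omega, 9, 2017, Ivy), (Omega, 9, 2017, Uma), (Omega, 9, 2023, Ivy), (Omega, 9, 2023, Uma), (Vega, 26, 1982, Mo), (Vega, 26, 1982, Xia), (Vega, 26, 1992, Mo), (Vega, 26, 1992, Xia), (Vega, 26, 1997, Mo), (Vega, 26, 1997, Xia), (Vega, 31, 1982, Mo), (Vega, 31, 1982, Xia), (Vega, 31, 1992, Mo), (Vega, 31, 1992, Xia), (Vega, 31, 1997, Mo), (Vega, 31, 1997, Xia), (Vega, 9, 1982, Mo), (Vega, 9, 1982, Xia), (Vega, 9, 1992, Mo), (Vega, 9, 1992, Xia), (Vega, 9, 1997, Mo), (Vega, 9, 1997, Xia)}.
Projecting to title, sid, aname (52 duplicate(s) eliminated): {(Omega, 1, Ivy), (Omega, 1, Uma), (Omega, 22, Ivy), (Omega, 22, Uma), (Omega, 29, Ivy), (Omega, 29, Uma), (Omega, 40, Ivy), (Omega, 40, Uma), (Omega, 9, Ivy), (Omega, 9, Uma), (Vega, 26, Mo), (Vega, 26, Xia), (Vega, 31, Mo), (Vega, 31, Xia), (Vega, 9, Mo), (Vega, 9, Xia)}
Selection title = Vega: {(Vega, 26, Mo), (Vega, 26, Xia), (Vega, 31, Mo), (Vega, 31, Xia), (Vega, 9, Mo), (Vega, 9, Xia)}
Projecting to aname, sid: {(Mo, 26), (Mo, 31), (Mo, 9), (Xia, 26), (Xia, 31), (Xia, 9)}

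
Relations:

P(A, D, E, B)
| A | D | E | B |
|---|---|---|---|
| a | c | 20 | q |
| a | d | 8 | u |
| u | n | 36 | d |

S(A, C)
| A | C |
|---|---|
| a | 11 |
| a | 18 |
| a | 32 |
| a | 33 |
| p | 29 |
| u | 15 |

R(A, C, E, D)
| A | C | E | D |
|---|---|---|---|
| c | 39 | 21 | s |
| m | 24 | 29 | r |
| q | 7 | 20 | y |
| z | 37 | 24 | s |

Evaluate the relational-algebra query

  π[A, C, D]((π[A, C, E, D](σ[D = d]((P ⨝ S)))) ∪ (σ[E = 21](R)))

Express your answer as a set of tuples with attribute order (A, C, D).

Joining P and S on A yields {(a, c, 20, q, 11), (a, c, 20, q, 18), (a, c, 20, q, 32), (a, c, 20, q, 33), (a, d, 8, u, 11), (a, d, 8, u, 18), (a, d, 8, u, 32), (a, d, 8, u, 33), (u, n, 36, d, 15)}.
σ[D = d]: keep tuples satisfying D = d → {(a, d, 8, u, 11), (a, d, 8, u, 18), (a, d, 8, u, 32), (a, d, 8, u, 33)}
Projecting to A, C, E, D: {(a, 11, 8, d), (a, 18, 8, d), (a, 32, 8, d), (a, 33, 8, d)}
σ[E = 21]: keep tuples satisfying E = 21 → {(c, 39, 21, s)}
Set union of the two operands is {(a, 11, 8, d), (a, 18, 8, d), (a, 32, 8, d), (a, 33, 8, d), (c, 39, 21, s)}.
Projecting to A, C, D: {(a, 11, d), (a, 18, d), (a, 32, d), (a, 33, d), (c, 39, s)}

{(a, 11, d), (a, 18, d), (a, 32, d), (a, 33, d), (c, 39, s)}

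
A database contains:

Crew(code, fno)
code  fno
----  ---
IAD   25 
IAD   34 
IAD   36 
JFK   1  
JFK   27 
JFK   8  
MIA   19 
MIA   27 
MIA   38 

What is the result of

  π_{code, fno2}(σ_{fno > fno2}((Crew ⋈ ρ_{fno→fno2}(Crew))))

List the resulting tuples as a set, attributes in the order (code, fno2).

ρ[fno→fno2]: schema becomes (code, fno2); tuples unchanged.
Joining Crew and ρ_{fno→fno2}(Crew) on code yields {(IAD, 25, 25), (IAD, 25, 34), (IAD, 25, 36), (IAD, 34, 25), (IAD, 34, 34), (IAD, 34, 36), (IAD, 36, 25), (IAD, 36, 34), (IAD, 36, 36), (JFK, 1, 1), (JFK, 1, 27), (JFK, 1, 8), (JFK, 27, 1), (JFK, 27, 27), (JFK, 27, 8), (JFK, 8, 1), (JFK, 8, 27), (JFK, 8, 8), (MIA, 19, 19), (MIA, 19, 27), (MIA, 19, 38), (MIA, 27, 19), (MIA, 27, 27), (MIA, 27, 38), (MIA, 38, 19), (MIA, 38, 27), (MIA, 38, 38)}.
σ[fno > fno2]: keep tuples satisfying fno > fno2 → {(IAD, 34, 25), (IAD, 36, 25), (IAD, 36, 34), (JFK, 27, 1), (JFK, 27, 8), (JFK, 8, 1), (MIA, 27, 19), (MIA, 38, 19), (MIA, 38, 27)}
π[code, fno2]: project onto (code, fno2) (3 duplicate(s) eliminated) → {(IAD, 25), (IAD, 34), (JFK, 1), (JFK, 8), (MIA, 19), (MIA, 27)}

{(IAD, 25), (IAD, 34), (JFK, 1), (JFK, 8), (MIA, 19), (MIA, 27)}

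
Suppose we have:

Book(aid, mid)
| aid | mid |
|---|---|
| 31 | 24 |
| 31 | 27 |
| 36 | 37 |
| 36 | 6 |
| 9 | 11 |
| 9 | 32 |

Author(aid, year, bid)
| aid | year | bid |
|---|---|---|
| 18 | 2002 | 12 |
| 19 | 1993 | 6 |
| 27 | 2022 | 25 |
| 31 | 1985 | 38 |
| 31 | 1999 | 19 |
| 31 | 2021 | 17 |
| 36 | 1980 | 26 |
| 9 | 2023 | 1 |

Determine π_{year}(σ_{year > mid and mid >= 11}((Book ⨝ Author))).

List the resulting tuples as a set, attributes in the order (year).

{1980, 1985, 1999, 2021, 2023}

Natural join on aid: {(31, 24, 1985, 38), (31, 24, 1999, 19), (31, 24, 2021, 17), (31, 27, 1985, 38), (31, 27, 1999, 19), (31, 27, 2021, 17), (36, 37, 1980, 26), (36, 6, 1980, 26), (9, 11, 2023, 1), (9, 32, 2023, 1)}
Selection year > mid and mid >= 11: {(31, 24, 1985, 38), (31, 24, 1999, 19), (31, 24, 2021, 17), (31, 27, 1985, 38), (31, 27, 1999, 19), (31, 27, 2021, 17), (36, 37, 1980, 26), (9, 11, 2023, 1), (9, 32, 2023, 1)}
Keep only column(s) year (4 duplicate(s) eliminated): {1980, 1985, 1999, 2021, 2023}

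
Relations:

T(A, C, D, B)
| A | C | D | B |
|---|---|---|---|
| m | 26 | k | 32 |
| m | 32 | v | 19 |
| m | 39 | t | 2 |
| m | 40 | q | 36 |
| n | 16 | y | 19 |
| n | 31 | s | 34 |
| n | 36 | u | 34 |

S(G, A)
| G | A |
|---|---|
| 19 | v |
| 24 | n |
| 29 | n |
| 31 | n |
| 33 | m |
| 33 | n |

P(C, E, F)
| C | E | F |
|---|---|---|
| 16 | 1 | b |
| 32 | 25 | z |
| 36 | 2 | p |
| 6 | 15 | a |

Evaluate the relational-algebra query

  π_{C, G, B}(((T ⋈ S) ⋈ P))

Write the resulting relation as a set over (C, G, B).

{(16, 24, 19), (16, 29, 19), (16, 31, 19), (16, 33, 19), (32, 33, 19), (36, 24, 34), (36, 29, 34), (36, 31, 34), (36, 33, 34)}

T ⋈ S (natural join on A): {(m, 26, k, 32, 33), (m, 32, v, 19, 33), (m, 39, t, 2, 33), (m, 40, q, 36, 33), (n, 16, y, 19, 24), (n, 16, y, 19, 29), (n, 16, y, 19, 31), (n, 16, y, 19, 33), (n, 31, s, 34, 24), (n, 31, s, 34, 29), (n, 31, s, 34, 31), (n, 31, s, 34, 33), (n, 36, u, 34, 24), (n, 36, u, 34, 29), (n, 36, u, 34, 31), (n, 36, u, 34, 33)}
(T ⋈ S) ⋈ P (natural join on C): {(m, 32, v, 19, 33, 25, z), (n, 16, y, 19, 24, 1, b), (n, 16, y, 19, 29, 1, b), (n, 16, y, 19, 31, 1, b), (n, 16, y, 19, 33, 1, b), (n, 36, u, 34, 24, 2, p), (n, 36, u, 34, 29, 2, p), (n, 36, u, 34, 31, 2, p), (n, 36, u, 34, 33, 2, p)}
π_{C, G, B} gives {(16, 24, 19), (16, 29, 19), (16, 31, 19), (16, 33, 19), (32, 33, 19), (36, 24, 34), (36, 29, 34), (36, 31, 34), (36, 33, 34)}.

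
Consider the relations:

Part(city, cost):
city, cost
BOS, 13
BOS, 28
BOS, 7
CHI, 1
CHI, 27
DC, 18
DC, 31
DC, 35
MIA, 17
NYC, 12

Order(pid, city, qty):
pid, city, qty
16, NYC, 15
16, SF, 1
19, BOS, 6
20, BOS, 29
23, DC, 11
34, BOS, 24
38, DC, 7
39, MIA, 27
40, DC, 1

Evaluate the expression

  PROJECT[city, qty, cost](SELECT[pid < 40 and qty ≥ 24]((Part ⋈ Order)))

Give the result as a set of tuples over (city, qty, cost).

{(BOS, 24, 13), (BOS, 24, 28), (BOS, 24, 7), (BOS, 29, 13), (BOS, 29, 28), (BOS, 29, 7), (MIA, 27, 17)}

Part ⋈ Order (natural join on city): {(BOS, 13, 19, 6), (BOS, 13, 20, 29), (BOS, 13, 34, 24), (BOS, 28, 19, 6), (BOS, 28, 20, 29), (BOS, 28, 34, 24), (BOS, 7, 19, 6), (BOS, 7, 20, 29), (BOS, 7, 34, 24), (DC, 18, 23, 11), (DC, 18, 38, 7), (DC, 18, 40, 1), (DC, 31, 23, 11), (DC, 31, 38, 7), (DC, 31, 40, 1), (DC, 35, 23, 11), (DC, 35, 38, 7), (DC, 35, 40, 1), (MIA, 17, 39, 27), (NYC, 12, 16, 15)}
Filtering on pid < 40 and qty ≥ 24 leaves {(BOS, 13, 20, 29), (BOS, 13, 34, 24), (BOS, 28, 20, 29), (BOS, 28, 34, 24), (BOS, 7, 20, 29), (BOS, 7, 34, 24), (MIA, 17, 39, 27)}.
π[city, qty, cost]: project onto (city, qty, cost) → {(BOS, 24, 13), (BOS, 24, 28), (BOS, 24, 7), (BOS, 29, 13), (BOS, 29, 28), (BOS, 29, 7), (MIA, 27, 17)}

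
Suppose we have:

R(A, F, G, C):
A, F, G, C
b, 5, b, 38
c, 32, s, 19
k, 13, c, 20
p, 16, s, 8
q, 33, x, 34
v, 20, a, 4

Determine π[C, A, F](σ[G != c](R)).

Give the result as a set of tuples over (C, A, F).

{(19, c, 32), (34, q, 33), (38, b, 5), (4, v, 20), (8, p, 16)}

Apply σ_{G != c}; surviving tuples: {(b, 5, b, 38), (c, 32, s, 19), (p, 16, s, 8), (q, 33, x, 34), (v, 20, a, 4)}
π_{C, A, F} gives {(19, c, 32), (34, q, 33), (38, b, 5), (4, v, 20), (8, p, 16)}.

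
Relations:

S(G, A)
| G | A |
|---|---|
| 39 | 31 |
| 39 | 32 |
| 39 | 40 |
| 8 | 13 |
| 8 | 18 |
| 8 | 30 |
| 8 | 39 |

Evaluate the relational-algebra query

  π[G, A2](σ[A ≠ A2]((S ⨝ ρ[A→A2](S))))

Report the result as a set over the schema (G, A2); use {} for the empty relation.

{(39, 31), (39, 32), (39, 40), (8, 13), (8, 18), (8, 30), (8, 39)}

ρ[A→A2]: schema becomes (G, A2); tuples unchanged.
S ⋈ ρ[A→A2](S) (natural join on G): {(39, 31, 31), (39, 31, 32), (39, 31, 40), (39, 32, 31), (39, 32, 32), (39, 32, 40), (39, 40, 31), (39, 40, 32), (39, 40, 40), (8, 13, 13), (8, 13, 18), (8, 13, 30), (8, 13, 39), (8, 18, 13), (8, 18, 18), (8, 18, 30), (8, 18, 39), (8, 30, 13), (8, 30, 18), (8, 30, 30), (8, 30, 39), (8, 39, 13), (8, 39, 18), (8, 39, 30), (8, 39, 39)}
Apply σ_{A ≠ A2}; surviving tuples: {(39, 31, 32), (39, 31, 40), (39, 32, 31), (39, 32, 40), (39, 40, 31), (39, 40, 32), (8, 13, 18), (8, 13, 30), (8, 13, 39), (8, 18, 13), (8, 18, 30), (8, 18, 39), (8, 30, 13), (8, 30, 18), (8, 30, 39), (8, 39, 13), (8, 39, 18), (8, 39, 30)}
Projecting to G, A2 (11 duplicate(s) eliminated): {(39, 31), (39, 32), (39, 40), (8, 13), (8, 18), (8, 30), (8, 39)}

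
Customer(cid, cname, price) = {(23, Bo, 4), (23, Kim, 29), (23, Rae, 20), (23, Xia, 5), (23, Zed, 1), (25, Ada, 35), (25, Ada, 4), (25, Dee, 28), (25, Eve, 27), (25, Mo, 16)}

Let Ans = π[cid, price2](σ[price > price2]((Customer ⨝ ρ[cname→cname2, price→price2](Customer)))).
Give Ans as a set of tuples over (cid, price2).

ρ[cname→cname2, price→price2]: schema becomes (cid, cname2, price2); tuples unchanged.
Customer ⋈ ρ[cname→cname2, price→price2](Customer) (natural join on cid): {(23, Bo, 4, Bo, 4), (23, Bo, 4, Kim, 29), (23, Bo, 4, Rae, 20), (23, Bo, 4, Xia, 5), (23, Bo, 4, Zed, 1), (23, Kim, 29, Bo, 4), (23, Kim, 29, Kim, 29), (23, Kim, 29, Rae, 20), (23, Kim, 29, Xia, 5), (23, Kim, 29, Zed, 1), (23, Rae, 20, Bo, 4), (23, Rae, 20, Kim, 29), (23, Rae, 20, Rae, 20), (23, Rae, 20, Xia, 5), (23, Rae, 20, Zed, 1), (23, Xia, 5, Bo, 4), (23, Xia, 5, Kim, 29), (23, Xia, 5, Rae, 20), (23, Xia, 5, Xia, 5), (23, Xia, 5, Zed, 1), (23, Zed, 1, Bo, 4), (23, Zed, 1, Kim, 29), (23, Zed, 1, Rae, 20), (23, Zed, 1, Xia, 5), (23, Zed, 1, Zed, 1), (25, Ada, 35, Ada, 35), (25, Ada, 35, Ada, 4), (25, Ada, 35, Dee, 28), (25, Ada, 35, Eve, 27), (25, Ada, 35, Mo, 16), (25, Ada, 4, Ada, 35), (25, Ada, 4, Ada, 4), (25, Ada, 4, Dee, 28), (25, Ada, 4, Eve, 27), (25, Ada, 4, Mo, 16), (25, Dee, 28, Ada, 35), (25, Dee, 28, Ada, 4), (25, Dee, 28, Dee, 28), (25, Dee, 28, Eve, 27), (25, Dee, 28, Mo, 16), (25, Eve, 27, Ada, 35), (25, Eve, 27, Ada, 4), (25, Eve, 27, Dee, 28), (25, Eve, 27, Eve, 27), (25, Eve, 27, Mo, 16), (25, Mo, 16, Ada, 35), (25, Mo, 16, Ada, 4), (25, Mo, 16, Dee, 28), (25, Mo, 16, Eve, 27), (25, Mo, 16, Mo, 16)}
Apply σ_{price > price2}; surviving tuples: {(23, Bo, 4, Zed, 1), (23, Kim, 29, Bo, 4), (23, Kim, 29, Rae, 20), (23, Kim, 29, Xia, 5), (23, Kim, 29, Zed, 1), (23, Rae, 20, Bo, 4), (23, Rae, 20, Xia, 5), (23, Rae, 20, Zed, 1), (23, Xia, 5, Bo, 4), (23, Xia, 5, Zed, 1), (25, Ada, 35, Ada, 4), (25, Ada, 35, Dee, 28), (25, Ada, 35, Eve, 27), (25, Ada, 35, Mo, 16), (25, Dee, 28, Ada, 4), (25, Dee, 28, Eve, 27), (25, Dee, 28, Mo, 16), (25, Eve, 27, Ada, 4), (25, Eve, 27, Mo, 16), (25, Mo, 16, Ada, 4)}
π_{cid, price2} gives {(23, 1), (23, 20), (23, 4), (23, 5), (25, 16), (25, 27), (25, 28), (25, 4)} (12 duplicate(s) eliminated).

{(23, 1), (23, 20), (23, 4), (23, 5), (25, 16), (25, 27), (25, 28), (25, 4)}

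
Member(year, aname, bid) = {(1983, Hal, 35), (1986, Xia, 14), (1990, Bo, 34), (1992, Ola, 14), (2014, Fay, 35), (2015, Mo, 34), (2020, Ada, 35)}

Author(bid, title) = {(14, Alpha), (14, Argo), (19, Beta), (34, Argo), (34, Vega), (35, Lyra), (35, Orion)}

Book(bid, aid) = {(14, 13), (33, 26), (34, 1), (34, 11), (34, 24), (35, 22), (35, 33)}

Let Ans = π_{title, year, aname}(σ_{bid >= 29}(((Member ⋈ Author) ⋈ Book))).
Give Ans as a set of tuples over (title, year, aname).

Natural join on bid: {(1983, Hal, 35, Lyra), (1983, Hal, 35, Orion), (1986, Xia, 14, Alpha), (1986, Xia, 14, Argo), (1990, Bo, 34, Argo), (1990, Bo, 34, Vega), (1992, Ola, 14, Alpha), (1992, Ola, 14, Argo), (2014, Fay, 35, Lyra), (2014, Fay, 35, Orion), (2015, Mo, 34, Argo), (2015, Mo, 34, Vega), (2020, Ada, 35, Lyra), (2020, Ada, 35, Orion)}
Natural join on bid: {(1983, Hal, 35, Lyra, 22), (1983, Hal, 35, Lyra, 33), (1983, Hal, 35, Orion, 22), (1983, Hal, 35, Orion, 33), (1986, Xia, 14, Alpha, 13), (1986, Xia, 14, Argo, 13), (1990, Bo, 34, Argo, 1), (1990, Bo, 34, Argo, 11), (1990, Bo, 34, Argo, 24), (1990, Bo, 34, Vega, 1), (1990, Bo, 34, Vega, 11), (1990, Bo, 34, Vega, 24), (1992, Ola, 14, Alpha, 13), (1992, Ola, 14, Argo, 13), (2014, Fay, 35, Lyra, 22), (2014, Fay, 35, Lyra, 33), (2014, Fay, 35, Orion, 22), (2014, Fay, 35, Orion, 33), (2015, Mo, 34, Argo, 1), (2015, Mo, 34, Argo, 11), (2015, Mo, 34, Argo, 24), (2015, Mo, 34, Vega, 1), (2015, Mo, 34, Vega, 11), (2015, Mo, 34, Vega, 24), (2020, Ada, 35, Lyra, 22), (2020, Ada, 35, Lyra, 33), (2020, Ada, 35, Orion, 22), (2020, Ada, 35, Orion, 33)}
Selection bid >= 29: {(1983, Hal, 35, Lyra, 22), (1983, Hal, 35, Lyra, 33), (1983, Hal, 35, Orion, 22), (1983, Hal, 35, Orion, 33), (1990, Bo, 34, Argo, 1), (1990, Bo, 34, Argo, 11), (1990, Bo, 34, Argo, 24), (1990, Bo, 34, Vega, 1), (1990, Bo, 34, Vega, 11), (1990, Bo, 34, Vega, 24), (2014, Fay, 35, Lyra, 22), (2014, Fay, 35, Lyra, 33), (2014, Fay, 35, Orion, 22), (2014, Fay, 35, Orion, 33), (2015, Mo, 34, Argo, 1), (2015, Mo, 34, Argo, 11), (2015, Mo, 34, Argo, 24), (2015, Mo, 34, Vega, 1), (2015, Mo, 34, Vega, 11), (2015, Mo, 34, Vega, 24), (2020, Ada, 35, Lyra, 22), (2020, Ada, 35, Lyra, 33), (2020, Ada, 35, Orion, 22), (2020, Ada, 35, Orion, 33)}
π_{title, year, aname} gives {(Argo, 1990, Bo), (Argo, 2015, Mo), (Lyra, 1983, Hal), (Lyra, 2014, Fay), (Lyra, 2020, Ada), (Orion, 1983, Hal), (Orion, 2014, Fay), (Orion, 2020, Ada), (Vega, 1990, Bo), (Vega, 2015, Mo)} (14 duplicate(s) eliminated).

{(Argo, 1990, Bo), (Argo, 2015, Mo), (Lyra, 1983, Hal), (Lyra, 2014, Fay), (Lyra, 2020, Ada), (Orion, 1983, Hal), (Orion, 2014, Fay), (Orion, 2020, Ada), (Vega, 1990, Bo), (Vega, 2015, Mo)}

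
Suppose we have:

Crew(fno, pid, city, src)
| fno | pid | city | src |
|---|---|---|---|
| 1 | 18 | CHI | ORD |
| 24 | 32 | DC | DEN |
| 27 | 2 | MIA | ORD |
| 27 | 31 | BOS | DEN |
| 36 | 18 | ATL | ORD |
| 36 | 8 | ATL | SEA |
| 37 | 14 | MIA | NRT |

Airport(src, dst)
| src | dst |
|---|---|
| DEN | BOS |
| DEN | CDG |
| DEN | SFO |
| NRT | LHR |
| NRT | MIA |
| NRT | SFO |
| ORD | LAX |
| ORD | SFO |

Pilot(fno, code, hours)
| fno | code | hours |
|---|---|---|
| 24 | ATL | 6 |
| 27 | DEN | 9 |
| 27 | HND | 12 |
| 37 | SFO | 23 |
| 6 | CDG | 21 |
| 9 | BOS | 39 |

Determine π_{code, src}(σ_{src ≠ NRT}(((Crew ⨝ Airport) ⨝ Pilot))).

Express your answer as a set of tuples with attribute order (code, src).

{(ATL, DEN), (DEN, DEN), (DEN, ORD), (HND, DEN), (HND, ORD)}

Crew ⋈ Airport (natural join on src): {(1, 18, CHI, ORD, LAX), (1, 18, CHI, ORD, SFO), (24, 32, DC, DEN, BOS), (24, 32, DC, DEN, CDG), (24, 32, DC, DEN, SFO), (27, 2, MIA, ORD, LAX), (27, 2, MIA, ORD, SFO), (27, 31, BOS, DEN, BOS), (27, 31, BOS, DEN, CDG), (27, 31, BOS, DEN, SFO), (36, 18, ATL, ORD, LAX), (36, 18, ATL, ORD, SFO), (37, 14, MIA, NRT, LHR), (37, 14, MIA, NRT, MIA), (37, 14, MIA, NRT, SFO)}
(Crew ⨝ Airport) ⋈ Pilot (natural join on fno): {(24, 32, DC, DEN, BOS, ATL, 6), (24, 32, DC, DEN, CDG, ATL, 6), (24, 32, DC, DEN, SFO, ATL, 6), (27, 2, MIA, ORD, LAX, DEN, 9), (27, 2, MIA, ORD, LAX, HND, 12), (27, 2, MIA, ORD, SFO, DEN, 9), (27, 2, MIA, ORD, SFO, HND, 12), (27, 31, BOS, DEN, BOS, DEN, 9), (27, 31, BOS, DEN, BOS, HND, 12), (27, 31, BOS, DEN, CDG, DEN, 9), (27, 31, BOS, DEN, CDG, HND, 12), (27, 31, BOS, DEN, SFO, DEN, 9), (27, 31, BOS, DEN, SFO, HND, 12), (37, 14, MIA, NRT, LHR, SFO, 23), (37, 14, MIA, NRT, MIA, SFO, 23), (37, 14, MIA, NRT, SFO, SFO, 23)}
Apply σ_{src ≠ NRT}; surviving tuples: {(24, 32, DC, DEN, BOS, ATL, 6), (24, 32, DC, DEN, CDG, ATL, 6), (24, 32, DC, DEN, SFO, ATL, 6), (27, 2, MIA, ORD, LAX, DEN, 9), (27, 2, MIA, ORD, LAX, HND, 12), (27, 2, MIA, ORD, SFO, DEN, 9), (27, 2, MIA, ORD, SFO, HND, 12), (27, 31, BOS, DEN, BOS, DEN, 9), (27, 31, BOS, DEN, BOS, HND, 12), (27, 31, BOS, DEN, CDG, DEN, 9), (27, 31, BOS, DEN, CDG, HND, 12), (27, 31, BOS, DEN, SFO, DEN, 9), (27, 31, BOS, DEN, SFO, HND, 12)}
Projecting to code, src (8 duplicate(s) eliminated): {(ATL, DEN), (DEN, DEN), (DEN, ORD), (HND, DEN), (HND, ORD)}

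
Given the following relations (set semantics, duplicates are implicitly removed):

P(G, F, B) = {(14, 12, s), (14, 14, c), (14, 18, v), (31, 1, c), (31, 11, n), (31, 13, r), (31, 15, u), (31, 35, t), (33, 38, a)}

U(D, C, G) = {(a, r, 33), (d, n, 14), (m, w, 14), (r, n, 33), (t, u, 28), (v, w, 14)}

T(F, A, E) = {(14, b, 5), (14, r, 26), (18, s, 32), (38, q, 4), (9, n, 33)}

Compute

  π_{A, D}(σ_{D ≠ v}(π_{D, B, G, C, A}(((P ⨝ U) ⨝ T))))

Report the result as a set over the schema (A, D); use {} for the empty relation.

Natural join on G: {(14, 12, s, d, n), (14, 12, s, m, w), (14, 12, s, v, w), (14, 14, c, d, n), (14, 14, c, m, w), (14, 14, c, v, w), (14, 18, v, d, n), (14, 18, v, m, w), (14, 18, v, v, w), (33, 38, a, a, r), (33, 38, a, r, n)}
Natural join on F: {(14, 14, c, d, n, b, 5), (14, 14, c, d, n, r, 26), (14, 14, c, m, w, b, 5), (14, 14, c, m, w, r, 26), (14, 14, c, v, w, b, 5), (14, 14, c, v, w, r, 26), (14, 18, v, d, n, s, 32), (14, 18, v, m, w, s, 32), (14, 18, v, v, w, s, 32), (33, 38, a, a, r, q, 4), (33, 38, a, r, n, q, 4)}
π_{D, B, G, C, A} gives {(a, a, 33, r, q), (d, c, 14, n, b), (d, c, 14, n, r), (d, v, 14, n, s), (m, c, 14, w, b), (m, c, 14, w, r), (m, v, 14, w, s), (r, a, 33, n, q), (v, c, 14, w, b), (v, c, 14, w, r), (v, v, 14, w, s)}.
Filtering on D ≠ v leaves {(a, a, 33, r, q), (d, c, 14, n, b), (d, c, 14, n, r), (d, v, 14, n, s), (m, c, 14, w, b), (m, c, 14, w, r), (m, v, 14, w, s), (r, a, 33, n, q)}.
π_{A, D} gives {(b, d), (b, m), (q, a), (q, r), (r, d), (r, m), (s, d), (s, m)}.

{(b, d), (b, m), (q, a), (q, r), (r, d), (r, m), (s, d), (s, m)}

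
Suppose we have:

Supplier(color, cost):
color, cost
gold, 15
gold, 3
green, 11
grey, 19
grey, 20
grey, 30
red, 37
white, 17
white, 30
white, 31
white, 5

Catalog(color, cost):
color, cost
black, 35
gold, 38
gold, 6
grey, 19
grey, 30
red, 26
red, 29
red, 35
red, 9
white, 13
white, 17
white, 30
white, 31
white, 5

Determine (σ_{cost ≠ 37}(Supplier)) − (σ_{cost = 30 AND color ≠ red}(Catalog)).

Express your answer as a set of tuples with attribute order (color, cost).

Apply σ_{cost ≠ 37}; surviving tuples: {(gold, 15), (gold, 3), (green, 11), (grey, 19), (grey, 20), (grey, 30), (white, 17), (white, 30), (white, 31), (white, 5)}
Apply σ_{cost = 30 AND color ≠ red}; surviving tuples: {(grey, 30), (white, 30)}
Set difference of the two operands is {(gold, 15), (gold, 3), (green, 11), (grey, 19), (grey, 20), (white, 17), (white, 31), (white, 5)}.

{(gold, 15), (gold, 3), (green, 11), (grey, 19), (grey, 20), (white, 17), (white, 31), (white, 5)}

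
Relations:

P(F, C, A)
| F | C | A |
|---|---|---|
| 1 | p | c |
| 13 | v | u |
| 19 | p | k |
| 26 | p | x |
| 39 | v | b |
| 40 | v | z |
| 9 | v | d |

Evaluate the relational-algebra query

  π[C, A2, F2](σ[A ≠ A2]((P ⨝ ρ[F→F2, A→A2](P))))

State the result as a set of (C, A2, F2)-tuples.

ρ[F→F2, A→A2]: schema becomes (F2, C, A2); tuples unchanged.
P ⋈ ρ[F→F2, A→A2](P) (natural join on C): {(1, p, c, 1, c), (1, p, c, 19, k), (1, p, c, 26, x), (13, v, u, 13, u), (13, v, u, 39, b), (13, v, u, 40, z), (13, v, u, 9, d), (19, p, k, 1, c), (19, p, k, 19, k), (19, p, k, 26, x), (26, p, x, 1, c), (26, p, x, 19, k), (26, p, x, 26, x), (39, v, b, 13, u), (39, v, b, 39, b), (39, v, b, 40, z), (39, v, b, 9, d), (40, v, z, 13, u), (40, v, z, 39, b), (40, v, z, 40, z), (40, v, z, 9, d), (9, v, d, 13, u), (9, v, d, 39, b), (9, v, d, 40, z), (9, v, d, 9, d)}
Selection A ≠ A2: {(1, p, c, 19, k), (1, p, c, 26, x), (13, v, u, 39, b), (13, v, u, 40, z), (13, v, u, 9, d), (19, p, k, 1, c), (19, p, k, 26, x), (26, p, x, 1, c), (26, p, x, 19, k), (39, v, b, 13, u), (39, v, b, 40, z), (39, v, b, 9, d), (40, v, z, 13, u), (40, v, z, 39, b), (40, v, z, 9, d), (9, v, d, 13, u), (9, v, d, 39, b), (9, v, d, 40, z)}
Projecting to C, A2, F2 (11 duplicate(s) eliminated): {(p, c, 1), (p, k, 19), (p, x, 26), (v, b, 39), (v, d, 9), (v, u, 13), (v, z, 40)}

{(p, c, 1), (p, k, 19), (p, x, 26), (v, b, 39), (v, d, 9), (v, u, 13), (v, z, 40)}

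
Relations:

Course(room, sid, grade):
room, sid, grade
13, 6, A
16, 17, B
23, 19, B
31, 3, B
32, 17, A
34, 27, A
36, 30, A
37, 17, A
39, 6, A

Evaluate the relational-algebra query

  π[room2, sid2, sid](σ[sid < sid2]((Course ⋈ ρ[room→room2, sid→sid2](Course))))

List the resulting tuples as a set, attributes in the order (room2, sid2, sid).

{(16, 17, 3), (23, 19, 17), (23, 19, 3), (32, 17, 6), (34, 27, 17), (34, 27, 6), (36, 30, 17), (36, 30, 27), (36, 30, 6), (37, 17, 6)}

ρ[room→room2, sid→sid2]: schema becomes (room2, sid2, grade); tuples unchanged.
Joining Course and ρ[room→room2, sid→sid2](Course) on grade yields {(13, 6, A, 13, 6), (13, 6, A, 32, 17), (13, 6, A, 34, 27), (13, 6, A, 36, 30), (13, 6, A, 37, 17), (13, 6, A, 39, 6), (16, 17, B, 16, 17), (16, 17, B, 23, 19), (16, 17, B, 31, 3), (23, 19, B, 16, 17), (23, 19, B, 23, 19), (23, 19, B, 31, 3), (31, 3, B, 16, 17), (31, 3, B, 23, 19), (31, 3, B, 31, 3), (32, 17, A, 13, 6), (32, 17, A, 32, 17), (32, 17, A, 34, 27), (32, 17, A, 36, 30), (32, 17, A, 37, 17), (32, 17, A, 39, 6), (34, 27, A, 13, 6), (34, 27, A, 32, 17), (34, 27, A, 34, 27), (34, 27, A, 36, 30), (34, 27, A, 37, 17), (34, 27, A, 39, 6), (36, 30, A, 13, 6), (36, 30, A, 32, 17), (36, 30, A, 34, 27), (36, 30, A, 36, 30), (36, 30, A, 37, 17), (36, 30, A, 39, 6), (37, 17, A, 13, 6), (37, 17, A, 32, 17), (37, 17, A, 34, 27), (37, 17, A, 36, 30), (37, 17, A, 37, 17), (37, 17, A, 39, 6), (39, 6, A, 13, 6), (39, 6, A, 32, 17), (39, 6, A, 34, 27), (39, 6, A, 36, 30), (39, 6, A, 37, 17), (39, 6, A, 39, 6)}.
σ[sid < sid2]: keep tuples satisfying sid < sid2 → {(13, 6, A, 32, 17), (13, 6, A, 34, 27), (13, 6, A, 36, 30), (13, 6, A, 37, 17), (16, 17, B, 23, 19), (31, 3, B, 16, 17), (31, 3, B, 23, 19), (32, 17, A, 34, 27), (32, 17, A, 36, 30), (34, 27, A, 36, 30), (37, 17, A, 34, 27), (37, 17, A, 36, 30), (39, 6, A, 32, 17), (39, 6, A, 34, 27), (39, 6, A, 36, 30), (39, 6, A, 37, 17)}
Keep only column(s) room2, sid2, sid (6 duplicate(s) eliminated): {(16, 17, 3), (23, 19, 17), (23, 19, 3), (32, 17, 6), (34, 27, 17), (34, 27, 6), (36, 30, 17), (36, 30, 27), (36, 30, 6), (37, 17, 6)}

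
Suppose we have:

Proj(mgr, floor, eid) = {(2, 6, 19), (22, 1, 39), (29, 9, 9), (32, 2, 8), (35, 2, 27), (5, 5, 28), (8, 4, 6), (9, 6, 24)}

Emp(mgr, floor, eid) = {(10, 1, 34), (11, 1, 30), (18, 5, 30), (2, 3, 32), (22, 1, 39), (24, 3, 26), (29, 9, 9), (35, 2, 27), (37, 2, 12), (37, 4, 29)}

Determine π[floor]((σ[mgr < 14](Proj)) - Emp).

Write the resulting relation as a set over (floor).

σ[mgr < 14]: keep tuples satisfying mgr < 14 → {(2, 6, 19), (5, 5, 28), (8, 4, 6), (9, 6, 24)}
Set difference of the two operands is {(2, 6, 19), (5, 5, 28), (8, 4, 6), (9, 6, 24)}.
π[floor]: project onto (floor) (1 duplicate(s) eliminated) → {4, 5, 6}

{4, 5, 6}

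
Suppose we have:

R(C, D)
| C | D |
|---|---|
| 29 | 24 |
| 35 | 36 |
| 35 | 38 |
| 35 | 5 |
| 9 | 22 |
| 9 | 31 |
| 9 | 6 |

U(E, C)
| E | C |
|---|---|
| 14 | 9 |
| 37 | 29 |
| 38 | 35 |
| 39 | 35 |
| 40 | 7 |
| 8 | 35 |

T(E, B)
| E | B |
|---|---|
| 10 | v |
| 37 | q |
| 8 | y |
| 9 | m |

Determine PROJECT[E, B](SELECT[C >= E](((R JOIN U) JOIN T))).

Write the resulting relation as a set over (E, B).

{(8, y)}

Natural join on C: {(29, 24, 37), (35, 36, 38), (35, 36, 39), (35, 36, 8), (35, 38, 38), (35, 38, 39), (35, 38, 8), (35, 5, 38), (35, 5, 39), (35, 5, 8), (9, 22, 14), (9, 31, 14), (9, 6, 14)}
Natural join on E: {(29, 24, 37, q), (35, 36, 8, y), (35, 38, 8, y), (35, 5, 8, y)}
Filtering on C >= E leaves {(35, 36, 8, y), (35, 38, 8, y), (35, 5, 8, y)}.
Keep only column(s) E, B (2 duplicate(s) eliminated): {(8, y)}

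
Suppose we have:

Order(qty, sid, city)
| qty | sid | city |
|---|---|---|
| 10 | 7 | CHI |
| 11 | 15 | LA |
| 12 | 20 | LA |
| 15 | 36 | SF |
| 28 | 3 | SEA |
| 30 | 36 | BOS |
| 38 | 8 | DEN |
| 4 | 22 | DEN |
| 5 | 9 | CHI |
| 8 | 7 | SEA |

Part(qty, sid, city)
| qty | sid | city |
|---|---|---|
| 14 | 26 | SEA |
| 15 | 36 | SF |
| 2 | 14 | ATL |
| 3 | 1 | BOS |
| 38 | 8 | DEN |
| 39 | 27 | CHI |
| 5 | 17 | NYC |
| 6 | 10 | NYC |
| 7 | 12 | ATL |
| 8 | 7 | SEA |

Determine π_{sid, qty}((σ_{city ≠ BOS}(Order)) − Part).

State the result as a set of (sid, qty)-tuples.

{(15, 11), (20, 12), (22, 4), (3, 28), (7, 10), (9, 5)}

Apply σ_{city ≠ BOS}; surviving tuples: {(10, 7, CHI), (11, 15, LA), (12, 20, LA), (15, 36, SF), (28, 3, SEA), (38, 8, DEN), (4, 22, DEN), (5, 9, CHI), (8, 7, SEA)}
Difference: {(10, 7, CHI), (11, 15, LA), (12, 20, LA), (15, 36, SF), (28, 3, SEA), (38, 8, DEN), (4, 22, DEN), (5, 9, CHI), (8, 7, SEA)} with {(14, 26, SEA), (15, 36, SF), (2, 14, ATL), (3, 1, BOS), (38, 8, DEN), (39, 27, CHI), (5, 17, NYC), (6, 10, NYC), (7, 12, ATL), (8, 7, SEA)} → {(10, 7, CHI), (11, 15, LA), (12, 20, LA), (28, 3, SEA), (4, 22, DEN), (5, 9, CHI)}
π_{sid, qty} gives {(15, 11), (20, 12), (22, 4), (3, 28), (7, 10), (9, 5)}.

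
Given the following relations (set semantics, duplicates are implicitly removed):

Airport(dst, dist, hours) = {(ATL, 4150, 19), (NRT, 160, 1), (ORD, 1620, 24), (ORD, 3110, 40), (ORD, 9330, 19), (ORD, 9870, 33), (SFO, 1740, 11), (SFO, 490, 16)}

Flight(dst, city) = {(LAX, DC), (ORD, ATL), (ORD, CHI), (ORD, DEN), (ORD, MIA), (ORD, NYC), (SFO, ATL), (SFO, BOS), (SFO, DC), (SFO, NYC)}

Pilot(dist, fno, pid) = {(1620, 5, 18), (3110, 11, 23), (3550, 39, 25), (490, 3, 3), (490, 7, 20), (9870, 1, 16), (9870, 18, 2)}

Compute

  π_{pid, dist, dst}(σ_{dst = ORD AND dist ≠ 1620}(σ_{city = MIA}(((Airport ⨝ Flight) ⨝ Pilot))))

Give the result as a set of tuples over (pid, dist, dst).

{(16, 9870, ORD), (2, 9870, ORD), (23, 3110, ORD)}

Joining Airport and Flight on dst yields {(ORD, 1620, 24, ATL), (ORD, 1620, 24, CHI), (ORD, 1620, 24, DEN), (ORD, 1620, 24, MIA), (ORD, 1620, 24, NYC), (ORD, 3110, 40, ATL), (ORD, 3110, 40, CHI), (ORD, 3110, 40, DEN), (ORD, 3110, 40, MIA), (ORD, 3110, 40, NYC), (ORD, 9330, 19, ATL), (ORD, 9330, 19, CHI), (ORD, 9330, 19, DEN), (ORD, 9330, 19, MIA), (ORD, 9330, 19, NYC), (ORD, 9870, 33, ATL), (ORD, 9870, 33, CHI), (ORD, 9870, 33, DEN), (ORD, 9870, 33, MIA), (ORD, 9870, 33, NYC), (SFO, 1740, 11, ATL), (SFO, 1740, 11, BOS), (SFO, 1740, 11, DC), (SFO, 1740, 11, NYC), (SFO, 490, 16, ATL), (SFO, 490, 16, BOS), (SFO, 490, 16, DC), (SFO, 490, 16, NYC)}.
Joining (Airport ⨝ Flight) and Pilot on dist yields {(ORD, 1620, 24, ATL, 5, 18), (ORD, 1620, 24, CHI, 5, 18), (ORD, 1620, 24, DEN, 5, 18), (ORD, 1620, 24, MIA, 5, 18), (ORD, 1620, 24, NYC, 5, 18), (ORD, 3110, 40, ATL, 11, 23), (ORD, 3110, 40, CHI, 11, 23), (ORD, 3110, 40, DEN, 11, 23), (ORD, 3110, 40, MIA, 11, 23), (ORD, 3110, 40, NYC, 11, 23), (ORD, 9870, 33, ATL, 1, 16), (ORD, 9870, 33, ATL, 18, 2), (ORD, 9870, 33, CHI, 1, 16), (ORD, 9870, 33, CHI, 18, 2), (ORD, 9870, 33, DEN, 1, 16), (ORD, 9870, 33, DEN, 18, 2), (ORD, 9870, 33, MIA, 1, 16), (ORD, 9870, 33, MIA, 18, 2), (ORD, 9870, 33, NYC, 1, 16), (ORD, 9870, 33, NYC, 18, 2), (SFO, 490, 16, ATL, 3, 3), (SFO, 490, 16, ATL, 7, 20), (SFO, 490, 16, BOS, 3, 3), (SFO, 490, 16, BOS, 7, 20), (SFO, 490, 16, DC, 3, 3), (SFO, 490, 16, DC, 7, 20), (SFO, 490, 16, NYC, 3, 3), (SFO, 490, 16, NYC, 7, 20)}.
Selection city = MIA: {(ORD, 1620, 24, MIA, 5, 18), (ORD, 3110, 40, MIA, 11, 23), (ORD, 9870, 33, MIA, 1, 16), (ORD, 9870, 33, MIA, 18, 2)}
Selection dst = ORD AND dist ≠ 1620: {(ORD, 3110, 40, MIA, 11, 23), (ORD, 9870, 33, MIA, 1, 16), (ORD, 9870, 33, MIA, 18, 2)}
π_{pid, dist, dst} gives {(16, 9870, ORD), (2, 9870, ORD), (23, 3110, ORD)}.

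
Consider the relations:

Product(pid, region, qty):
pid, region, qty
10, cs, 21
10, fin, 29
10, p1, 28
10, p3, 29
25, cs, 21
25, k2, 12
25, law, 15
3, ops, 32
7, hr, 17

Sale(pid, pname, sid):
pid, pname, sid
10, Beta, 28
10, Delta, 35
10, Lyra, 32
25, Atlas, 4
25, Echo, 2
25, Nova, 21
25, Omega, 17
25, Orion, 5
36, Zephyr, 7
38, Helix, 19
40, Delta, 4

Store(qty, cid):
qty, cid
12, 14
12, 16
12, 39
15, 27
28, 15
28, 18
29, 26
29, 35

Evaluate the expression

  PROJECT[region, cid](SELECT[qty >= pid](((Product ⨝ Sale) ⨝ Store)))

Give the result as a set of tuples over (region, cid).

{(fin, 26), (fin, 35), (p1, 15), (p1, 18), (p3, 26), (p3, 35)}

Natural join on pid: {(10, cs, 21, Beta, 28), (10, cs, 21, Delta, 35), (10, cs, 21, Lyra, 32), (10, fin, 29, Beta, 28), (10, fin, 29, Delta, 35), (10, fin, 29, Lyra, 32), (10, p1, 28, Beta, 28), (10, p1, 28, Delta, 35), (10, p1, 28, Lyra, 32), (10, p3, 29, Beta, 28), (10, p3, 29, Delta, 35), (10, p3, 29, Lyra, 32), (25, cs, 21, Atlas, 4), (25, cs, 21, Echo, 2), (25, cs, 21, Nova, 21), (25, cs, 21, Omega, 17), (25, cs, 21, Orion, 5), (25, k2, 12, Atlas, 4), (25, k2, 12, Echo, 2), (25, k2, 12, Nova, 21), (25, k2, 12, Omega, 17), (25, k2, 12, Orion, 5), (25, law, 15, Atlas, 4), (25, law, 15, Echo, 2), (25, law, 15, Nova, 21), (25, law, 15, Omega, 17), (25, law, 15, Orion, 5)}
Natural join on qty: {(10, fin, 29, Beta, 28, 26), (10, fin, 29, Beta, 28, 35), (10, fin, 29, Delta, 35, 26), (10, fin, 29, Delta, 35, 35), (10, fin, 29, Lyra, 32, 26), (10, fin, 29, Lyra, 32, 35), (10, p1, 28, Beta, 28, 15), (10, p1, 28, Beta, 28, 18), (10, p1, 28, Delta, 35, 15), (10, p1, 28, Delta, 35, 18), (10, p1, 28, Lyra, 32, 15), (10, p1, 28, Lyra, 32, 18), (10, p3, 29, Beta, 28, 26), (10, p3, 29, Beta, 28, 35), (10, p3, 29, Delta, 35, 26), (10, p3, 29, Delta, 35, 35), (10, p3, 29, Lyra, 32, 26), (10, p3, 29, Lyra, 32, 35), (25, k2, 12, Atlas, 4, 14), (25, k2, 12, Atlas, 4, 16), (25, k2, 12, Atlas, 4, 39), (25, k2, 12, Echo, 2, 14), (25, k2, 12, Echo, 2, 16), (25, k2, 12, Echo, 2, 39), (25, k2, 12, Nova, 21, 14), (25, k2, 12, Nova, 21, 16), (25, k2, 12, Nova, 21, 39), (25, k2, 12, Omega, 17, 14), (25, k2, 12, Omega, 17, 16), (25, k2, 12, Omega, 17, 39), (25, k2, 12, Orion, 5, 14), (25, k2, 12, Orion, 5, 16), (25, k2, 12, Orion, 5, 39), (25, law, 15, Atlas, 4, 27), (25, law, 15, Echo, 2, 27), (25, law, 15, Nova, 21, 27), (25, law, 15, Omega, 17, 27), (25, law, 15, Orion, 5, 27)}
Filtering on qty >= pid leaves {(10, fin, 29, Beta, 28, 26), (10, fin, 29, Beta, 28, 35), (10, fin, 29, Delta, 35, 26), (10, fin, 29, Delta, 35, 35), (10, fin, 29, Lyra, 32, 26), (10, fin, 29, Lyra, 32, 35), (10, p1, 28, Beta, 28, 15), (10, p1, 28, Beta, 28, 18), (10, p1, 28, Delta, 35, 15), (10, p1, 28, Delta, 35, 18), (10, p1, 28, Lyra, 32, 15), (10, p1, 28, Lyra, 32, 18), (10, p3, 29, Beta, 28, 26), (10, p3, 29, Beta, 28, 35), (10, p3, 29, Delta, 35, 26), (10, p3, 29, Delta, 35, 35), (10, p3, 29, Lyra, 32, 26), (10, p3, 29, Lyra, 32, 35)}.
π[region, cid]: project onto (region, cid) (12 duplicate(s) eliminated) → {(fin, 26), (fin, 35), (p1, 15), (p1, 18), (p3, 26), (p3, 35)}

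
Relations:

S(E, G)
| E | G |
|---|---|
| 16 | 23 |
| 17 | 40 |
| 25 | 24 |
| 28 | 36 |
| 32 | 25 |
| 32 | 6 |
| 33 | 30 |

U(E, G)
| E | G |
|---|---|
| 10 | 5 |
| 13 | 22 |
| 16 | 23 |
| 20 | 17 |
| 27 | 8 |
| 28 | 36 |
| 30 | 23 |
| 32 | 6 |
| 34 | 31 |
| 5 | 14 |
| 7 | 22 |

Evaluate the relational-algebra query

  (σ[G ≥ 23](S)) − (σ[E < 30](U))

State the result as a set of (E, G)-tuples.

{(17, 40), (25, 24), (32, 25), (33, 30)}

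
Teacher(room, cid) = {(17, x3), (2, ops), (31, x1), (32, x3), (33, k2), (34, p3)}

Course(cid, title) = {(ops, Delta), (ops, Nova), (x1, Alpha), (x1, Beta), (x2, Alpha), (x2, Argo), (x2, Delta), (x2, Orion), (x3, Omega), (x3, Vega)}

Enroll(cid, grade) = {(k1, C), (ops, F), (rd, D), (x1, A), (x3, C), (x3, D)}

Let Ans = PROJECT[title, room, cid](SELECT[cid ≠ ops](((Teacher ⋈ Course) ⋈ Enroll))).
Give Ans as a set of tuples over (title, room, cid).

Joining Teacher and Course on cid yields {(17, x3, Omega), (17, x3, Vega), (2, ops, Delta), (2, ops, Nova), (31, x1, Alpha), (31, x1, Beta), (32, x3, Omega), (32, x3, Vega)}.
Joining (Teacher ⋈ Course) and Enroll on cid yields {(17, x3, Omega, C), (17, x3, Omega, D), (17, x3, Vega, C), (17, x3, Vega, D), (2, ops, Delta, F), (2, ops, Nova, F), (31, x1, Alpha, A), (31, x1, Beta, A), (32, x3, Omega, C), (32, x3, Omega, D), (32, x3, Vega, C), (32, x3, Vega, D)}.
Apply σ_{cid ≠ ops}; surviving tuples: {(17, x3, Omega, C), (17, x3, Omega, D), (17, x3, Vega, C), (17, x3, Vega, D), (31, x1, Alpha, A), (31, x1, Beta, A), (32, x3, Omega, C), (32, x3, Omega, D), (32, x3, Vega, C), (32, x3, Vega, D)}
Projecting to title, room, cid (4 duplicate(s) eliminated): {(Alpha, 31, x1), (Beta, 31, x1), (Omega, 17, x3), (Omega, 32, x3), (Vega, 17, x3), (Vega, 32, x3)}

{(Alpha, 31, x1), (Beta, 31, x1), (Omega, 17, x3), (Omega, 32, x3), (Vega, 17, x3), (Vega, 32, x3)}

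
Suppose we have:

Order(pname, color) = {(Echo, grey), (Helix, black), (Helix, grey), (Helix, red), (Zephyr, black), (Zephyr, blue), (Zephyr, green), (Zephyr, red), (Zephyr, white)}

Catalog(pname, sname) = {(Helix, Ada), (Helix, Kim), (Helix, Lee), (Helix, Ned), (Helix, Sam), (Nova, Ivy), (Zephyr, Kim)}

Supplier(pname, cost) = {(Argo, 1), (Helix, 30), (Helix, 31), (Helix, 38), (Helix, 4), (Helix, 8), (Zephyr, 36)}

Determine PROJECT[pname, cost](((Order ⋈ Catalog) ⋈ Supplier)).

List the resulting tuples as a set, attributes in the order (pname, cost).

Order ⋈ Catalog (natural join on pname): {(Helix, black, Ada), (Helix, black, Kim), (Helix, black, Lee), (Helix, black, Ned), (Helix, black, Sam), (Helix, grey, Ada), (Helix, grey, Kim), (Helix, grey, Lee), (Helix, grey, Ned), (Helix, grey, Sam), (Helix, red, Ada), (Helix, red, Kim), (Helix, red, Lee), (Helix, red, Ned), (Helix, red, Sam), (Zephyr, black, Kim), (Zephyr, blue, Kim), (Zephyr, green, Kim), (Zephyr, red, Kim), (Zephyr, white, Kim)}
(Order ⋈ Catalog) ⋈ Supplier (natural join on pname): {(Helix, black, Ada, 30), (Helix, black, Ada, 31), (Helix, black, Ada, 38), (Helix, black, Ada, 4), (Helix, black, Ada, 8), (Helix, black, Kim, 30), (Helix, black, Kim, 31), (Helix, black, Kim, 38), (Helix, black, Kim, 4), (Helix, black, Kim, 8), (Helix, black, Lee, 30), (Helix, black, Lee, 31), (Helix, black, Lee, 38), (Helix, black, Lee, 4), (Helix, black, Lee, 8), (Helix, black, Ned, 30), (Helix, black, Ned, 31), (Helix, black, Ned, 38), (Helix, black, Ned, 4), (Helix, black, Ned, 8), (Helix, black, Sam, 30), (Helix, black, Sam, 31), (Helix, black, Sam, 38), (Helix, black, Sam, 4), (Helix, black, Sam, 8), (Helix, grey, Ada, 30), (Helix, grey, Ada, 31), (Helix, grey, Ada, 38), (Helix, grey, Ada, 4), (Helix, grey, Ada, 8), (Helix, grey, Kim, 30), (Helix, grey, Kim, 31), (Helix, grey, Kim, 38), (Helix, grey, Kim, 4), (Helix, grey, Kim, 8), (Helix, grey, Lee, 30), (Helix, grey, Lee, 31), (Helix, grey, Lee, 38), (Helix, grey, Lee, 4), (Helix, grey, Lee, 8), (Helix, grey, Ned, 30), (Helix, grey, Ned, 31), (Helix, grey, Ned, 38), (Helix, grey, Ned, 4), (Helix, grey, Ned, 8), (Helix, grey, Sam, 30), (Helix, grey, Sam, 31), (Helix, grey, Sam, 38), (Helix, grey, Sam, 4), (Helix, grey, Sam, 8), (Helix, red, Ada, 30), (Helix, red, Ada, 31), (Helix, red, Ada, 38), (Helix, red, Ada, 4), (Helix, red, Ada, 8), (Helix, red, Kim, 30), (Helix, red, Kim, 31), (Helix, red, Kim, 38), (Helix, red, Kim, 4), (Helix, red, Kim, 8), (Helix, red, Lee, 30), (Helix, red, Lee, 31), (Helix, red, Lee, 38), (Helix, red, Lee, 4), (Helix, red, Lee, 8), (Helix, red, Ned, 30), (Helix, red, Ned, 31), (Helix, red, Ned, 38), (Helix, red, Ned, 4), (Helix, red, Ned, 8), (Helix, red, Sam, 30), (Helix, red, Sam, 31), (Helix, red, Sam, 38), (Helix, red, Sam, 4), (Helix, red, Sam, 8), (Zephyr, black, Kim, 36), (Zephyr, blue, Kim, 36), (Zephyr, green, Kim, 36), (Zephyr, red, Kim, 36), (Zephyr, white, Kim, 36)}
Projecting to pname, cost (74 duplicate(s) eliminated): {(Helix, 30), (Helix, 31), (Helix, 38), (Helix, 4), (Helix, 8), (Zephyr, 36)}

{(Helix, 30), (Helix, 31), (Helix, 38), (Helix, 4), (Helix, 8), (Zephyr, 36)}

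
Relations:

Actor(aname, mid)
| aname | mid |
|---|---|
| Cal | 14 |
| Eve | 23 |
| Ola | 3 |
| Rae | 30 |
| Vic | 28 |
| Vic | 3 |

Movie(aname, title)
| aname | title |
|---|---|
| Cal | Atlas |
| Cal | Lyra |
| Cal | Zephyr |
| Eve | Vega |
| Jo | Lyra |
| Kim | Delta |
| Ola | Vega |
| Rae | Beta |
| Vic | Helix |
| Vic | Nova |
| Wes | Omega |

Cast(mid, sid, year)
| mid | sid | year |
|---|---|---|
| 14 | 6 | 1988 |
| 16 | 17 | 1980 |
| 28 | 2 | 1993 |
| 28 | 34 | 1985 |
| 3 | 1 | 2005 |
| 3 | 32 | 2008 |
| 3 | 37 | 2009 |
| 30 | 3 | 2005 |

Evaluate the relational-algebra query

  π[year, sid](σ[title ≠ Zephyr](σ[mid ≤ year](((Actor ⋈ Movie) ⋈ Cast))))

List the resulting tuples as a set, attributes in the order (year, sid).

{(1985, 34), (1988, 6), (1993, 2), (2005, 1), (2005, 3), (2008, 32), (2009, 37)}

Natural join on aname: {(Cal, 14, Atlas), (Cal, 14, Lyra), (Cal, 14, Zephyr), (Eve, 23, Vega), (Ola, 3, Vega), (Rae, 30, Beta), (Vic, 28, Helix), (Vic, 28, Nova), (Vic, 3, Helix), (Vic, 3, Nova)}
Natural join on mid: {(Cal, 14, Atlas, 6, 1988), (Cal, 14, Lyra, 6, 1988), (Cal, 14, Zephyr, 6, 1988), (Ola, 3, Vega, 1, 2005), (Ola, 3, Vega, 32, 2008), (Ola, 3, Vega, 37, 2009), (Rae, 30, Beta, 3, 2005), (Vic, 28, Helix, 2, 1993), (Vic, 28, Helix, 34, 1985), (Vic, 28, Nova, 2, 1993), (Vic, 28, Nova, 34, 1985), (Vic, 3, Helix, 1, 2005), (Vic, 3, Helix, 32, 2008), (Vic, 3, Helix, 37, 2009), (Vic, 3, Nova, 1, 2005), (Vic, 3, Nova, 32, 2008), (Vic, 3, Nova, 37, 2009)}
Selection mid ≤ year: {(Cal, 14, Atlas, 6, 1988), (Cal, 14, Lyra, 6, 1988), (Cal, 14, Zephyr, 6, 1988), (Ola, 3, Vega, 1, 2005), (Ola, 3, Vega, 32, 2008), (Ola, 3, Vega, 37, 2009), (Rae, 30, Beta, 3, 2005), (Vic, 28, Helix, 2, 1993), (Vic, 28, Helix, 34, 1985), (Vic, 28, Nova, 2, 1993), (Vic, 28, Nova, 34, 1985), (Vic, 3, Helix, 1, 2005), (Vic, 3, Helix, 32, 2008), (Vic, 3, Helix, 37, 2009), (Vic, 3, Nova, 1, 2005), (Vic, 3, Nova, 32, 2008), (Vic, 3, Nova, 37, 2009)}
Selection title ≠ Zephyr: {(Cal, 14, Atlas, 6, 1988), (Cal, 14, Lyra, 6, 1988), (Ola, 3, Vega, 1, 2005), (Ola, 3, Vega, 32, 2008), (Ola, 3, Vega, 37, 2009), (Rae, 30, Beta, 3, 2005), (Vic, 28, Helix, 2, 1993), (Vic, 28, Helix, 34, 1985), (Vic, 28, Nova, 2, 1993), (Vic, 28, Nova, 34, 1985), (Vic, 3, Helix, 1, 2005), (Vic, 3, Helix, 32, 2008), (Vic, 3, Helix, 37, 2009), (Vic, 3, Nova, 1, 2005), (Vic, 3, Nova, 32, 2008), (Vic, 3, Nova, 37, 2009)}
Keep only column(s) year, sid (9 duplicate(s) eliminated): {(1985, 34), (1988, 6), (1993, 2), (2005, 1), (2005, 3), (2008, 32), (2009, 37)}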